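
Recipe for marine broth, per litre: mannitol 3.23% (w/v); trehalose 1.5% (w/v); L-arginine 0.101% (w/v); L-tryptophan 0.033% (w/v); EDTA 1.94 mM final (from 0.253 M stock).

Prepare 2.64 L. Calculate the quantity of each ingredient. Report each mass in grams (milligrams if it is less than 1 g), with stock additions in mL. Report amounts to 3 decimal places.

mannitol 85.272 g; trehalose 39.600 g; L-arginine 2.666 g; L-tryptophan 871.200 mg; EDTA 20.243 mL

Scale factor relative to 1 L: 2.64.
mannitol: 3.23 g per 100 mL × 2640 mL ÷ 100 = 85.272 g
trehalose: 1.5% w/v = 15 g/L → 15 × 2.64 L = 39.600 g
L-arginine: 0.101 g per 100 mL × 2640 mL ÷ 100 = 2.666 g
L-tryptophan: 0.033 g per 100 mL × 2640 mL ÷ 100 = 0.8712 g = 871.200 mg
EDTA: V = C2·V2/C1 = 1.94 mM × 2640 mL ÷ 253 mM = 20.243 mL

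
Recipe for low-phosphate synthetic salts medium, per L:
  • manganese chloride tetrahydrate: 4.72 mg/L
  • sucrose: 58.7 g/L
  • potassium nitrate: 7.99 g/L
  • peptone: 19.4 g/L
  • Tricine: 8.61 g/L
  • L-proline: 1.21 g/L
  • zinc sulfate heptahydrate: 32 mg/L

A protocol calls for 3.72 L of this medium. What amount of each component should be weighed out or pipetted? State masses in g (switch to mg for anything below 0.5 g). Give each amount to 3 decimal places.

manganese chloride tetrahydrate 17.558 mg; sucrose 218.364 g; potassium nitrate 29.723 g; peptone 72.168 g; Tricine 32.029 g; L-proline 4.501 g; zinc sulfate heptahydrate 119.040 mg

Working volume: 3.72 L.
manganese chloride tetrahydrate: 4.72 mg/L × 3.72 L = 17.558 mg
sucrose: 58.7 g/L × 3.72 L = 218.364 g
potassium nitrate: 7.99 g/L × 3.72 L = 29.723 g
peptone: 19.4 g/L × 3.72 L = 72.168 g
Tricine: 8.61 g/L × 3.72 L = 32.029 g
L-proline: 1.21 g/L × 3.72 L = 4.501 g
zinc sulfate heptahydrate: 32 mg/L × 3.72 L = 119.040 mg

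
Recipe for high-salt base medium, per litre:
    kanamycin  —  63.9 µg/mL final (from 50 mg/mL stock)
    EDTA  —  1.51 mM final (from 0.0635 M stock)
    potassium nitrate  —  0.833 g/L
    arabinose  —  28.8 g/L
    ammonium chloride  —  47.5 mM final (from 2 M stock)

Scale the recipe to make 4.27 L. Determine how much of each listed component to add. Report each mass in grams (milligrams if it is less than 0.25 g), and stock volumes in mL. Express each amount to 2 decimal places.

Working volume: 4.27 L.
kanamycin: dilute stock: 63.9 µg/mL × 4270 mL ÷ 50000 µg/mL = 5.46 mL
EDTA: C1V1 = C2V2 → 1.51 mM × 4270 mL ÷ 63.5 mM = 101.54 mL
potassium nitrate: 0.833 g/L × 4.27 L = 3.56 g
arabinose: 28.8 g/L × 4.27 L = 122.98 g
ammonium chloride: dilute stock: 47.5 mM × 4270 mL ÷ 2000 mM = 101.41 mL

kanamycin 5.46 mL; EDTA 101.54 mL; potassium nitrate 3.56 g; arabinose 122.98 g; ammonium chloride 101.41 mL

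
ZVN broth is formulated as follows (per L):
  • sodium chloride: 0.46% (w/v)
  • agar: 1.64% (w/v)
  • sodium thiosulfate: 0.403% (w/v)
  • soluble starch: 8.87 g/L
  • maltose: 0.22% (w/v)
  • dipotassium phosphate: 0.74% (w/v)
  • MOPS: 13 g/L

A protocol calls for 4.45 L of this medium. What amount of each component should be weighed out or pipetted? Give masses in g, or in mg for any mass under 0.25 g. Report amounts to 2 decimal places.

sodium chloride 20.47 g; agar 72.98 g; sodium thiosulfate 17.93 g; soluble starch 39.47 g; maltose 9.79 g; dipotassium phosphate 32.93 g; MOPS 57.85 g

Scale factor relative to 1 L: 4.45.
sodium chloride: 0.46% w/v = 4.6 g/L → 4.6 × 4.45 L = 20.47 g
agar: 1.64 g per 100 mL × 4450 mL ÷ 100 = 72.98 g
sodium thiosulfate: 0.403% w/v = 4.03 g/L → 4.03 × 4.45 L = 17.93 g
soluble starch: 8.87 g/L × 4.45 L = 39.47 g
maltose: 0.22% w/v = 2.2 g/L → 2.2 × 4.45 L = 9.79 g
dipotassium phosphate: 0.74% w/v = 7.4 g/L → 7.4 × 4.45 L = 32.93 g
MOPS: 13 g/L × 4.45 L = 57.85 g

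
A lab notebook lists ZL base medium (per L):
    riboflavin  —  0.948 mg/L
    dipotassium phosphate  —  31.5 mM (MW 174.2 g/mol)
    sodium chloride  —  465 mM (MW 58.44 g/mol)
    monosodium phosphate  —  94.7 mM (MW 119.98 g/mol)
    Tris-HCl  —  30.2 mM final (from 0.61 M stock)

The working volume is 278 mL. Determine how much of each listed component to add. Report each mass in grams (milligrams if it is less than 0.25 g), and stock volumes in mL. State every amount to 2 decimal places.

riboflavin 0.26 mg; dipotassium phosphate 1.53 g; sodium chloride 7.55 g; monosodium phosphate 3.16 g; Tris-HCl 13.76 mL

Working volume: 278 mL = 0.278 L.
riboflavin: 0.948 mg/L × 0.278 L = 0.26 mg
dipotassium phosphate: 31.5 mmol/L × 174.2 g/mol × 0.278 L ÷ 1000 = 1.53 g
sodium chloride: 465 mmol/L × 58.44 g/mol × 0.278 L ÷ 1000 = 7.55 g
monosodium phosphate: 94.7 mmol/L × 119.98 g/mol × 0.278 L ÷ 1000 = 3.16 g
Tris-HCl: dilute stock: 30.2 mM × 278 mL ÷ 610 mM = 13.76 mL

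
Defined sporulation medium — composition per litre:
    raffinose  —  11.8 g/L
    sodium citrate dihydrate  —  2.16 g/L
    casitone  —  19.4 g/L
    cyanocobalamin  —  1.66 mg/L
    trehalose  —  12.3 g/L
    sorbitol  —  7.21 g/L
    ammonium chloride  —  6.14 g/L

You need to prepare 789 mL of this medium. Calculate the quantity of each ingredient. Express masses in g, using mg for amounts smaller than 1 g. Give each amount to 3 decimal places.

raffinose 9.310 g; sodium citrate dihydrate 1.704 g; casitone 15.307 g; cyanocobalamin 1.310 mg; trehalose 9.705 g; sorbitol 5.689 g; ammonium chloride 4.844 g

Working volume: 789 mL = 0.789 L.
raffinose: 11.8 g/L × 0.789 L = 9.310 g
sodium citrate dihydrate: 2.16 g/L × 0.789 L = 1.704 g
casitone: 19.4 g/L × 0.789 L = 15.307 g
cyanocobalamin: 1.66 mg/L × 0.789 L = 1.310 mg
trehalose: 12.3 g/L × 0.789 L = 9.705 g
sorbitol: 7.21 g/L × 0.789 L = 5.689 g
ammonium chloride: 6.14 g/L × 0.789 L = 4.844 g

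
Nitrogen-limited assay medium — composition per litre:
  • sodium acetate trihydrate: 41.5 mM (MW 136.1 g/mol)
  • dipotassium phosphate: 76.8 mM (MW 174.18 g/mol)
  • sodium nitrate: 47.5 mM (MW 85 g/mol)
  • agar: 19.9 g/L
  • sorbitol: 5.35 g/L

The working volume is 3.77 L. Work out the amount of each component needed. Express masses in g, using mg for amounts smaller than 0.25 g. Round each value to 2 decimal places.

Working volume: 3.77 L.
sodium acetate trihydrate: 41.5 mmol/L × 136.1 g/mol × 3.77 L ÷ 1000 = 21.29 g
dipotassium phosphate: 76.8 mmol/L × 174.18 g/mol × 3.77 L ÷ 1000 = 50.43 g
sodium nitrate: 47.5 mmol/L × 85 g/mol × 3.77 L ÷ 1000 = 15.22 g
agar: 19.9 g/L × 3.77 L = 75.02 g
sorbitol: 5.35 g/L × 3.77 L = 20.17 g

sodium acetate trihydrate 21.29 g; dipotassium phosphate 50.43 g; sodium nitrate 15.22 g; agar 75.02 g; sorbitol 20.17 g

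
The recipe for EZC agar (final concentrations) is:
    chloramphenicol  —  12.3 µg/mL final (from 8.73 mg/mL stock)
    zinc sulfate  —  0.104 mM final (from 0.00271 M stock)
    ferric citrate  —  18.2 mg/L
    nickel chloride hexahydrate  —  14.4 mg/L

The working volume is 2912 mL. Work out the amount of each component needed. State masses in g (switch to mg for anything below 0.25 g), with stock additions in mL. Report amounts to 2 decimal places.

Target volume = 2912 mL = 2.912 L.
chloramphenicol: C1V1 = C2V2 → 12.3 µg/mL × 2912 mL ÷ 8730 µg/mL = 4.10 mL
zinc sulfate: V = C2·V2/C1 = 0.104 mM × 2912 mL ÷ 2.71 mM = 111.75 mL
ferric citrate: 18.2 mg/L × 2.912 L = 53.00 mg
nickel chloride hexahydrate: 14.4 mg/L × 2.912 L = 41.93 mg

chloramphenicol 4.10 mL; zinc sulfate 111.75 mL; ferric citrate 53.00 mg; nickel chloride hexahydrate 41.93 mg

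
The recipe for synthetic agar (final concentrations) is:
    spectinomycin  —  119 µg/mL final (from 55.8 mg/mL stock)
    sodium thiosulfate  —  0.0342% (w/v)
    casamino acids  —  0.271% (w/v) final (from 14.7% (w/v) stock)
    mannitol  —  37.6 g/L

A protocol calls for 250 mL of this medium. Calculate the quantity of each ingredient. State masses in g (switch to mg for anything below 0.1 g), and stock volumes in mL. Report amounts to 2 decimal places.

Scale factor relative to 1 L: 0.25.
spectinomycin: C1V1 = C2V2 → 119 µg/mL × 250 mL ÷ 55800 µg/mL = 0.53 mL
sodium thiosulfate: 0.0342% w/v = 0.342 g/L → 0.342 × 0.25 L = 0.0855 g = 85.50 mg
casamino acids: C1V1 = C2V2 → 0.271% ÷ 14.7% × 250 mL = 4.61 mL
mannitol: 37.6 g/L × 0.25 L = 9.40 g

spectinomycin 0.53 mL; sodium thiosulfate 85.50 mg; casamino acids 4.61 mL; mannitol 9.40 g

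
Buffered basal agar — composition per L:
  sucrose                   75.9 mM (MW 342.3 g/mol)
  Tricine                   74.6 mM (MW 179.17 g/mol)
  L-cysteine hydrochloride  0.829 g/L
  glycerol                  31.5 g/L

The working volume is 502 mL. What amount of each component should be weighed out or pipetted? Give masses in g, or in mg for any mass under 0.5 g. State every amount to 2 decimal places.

Target volume = 502 mL = 0.502 L.
sucrose: 75.9 mmol/L × 342.3 g/mol × 0.502 L ÷ 1000 = 13.04 g
Tricine: 74.6 mmol/L × 179.17 g/mol × 0.502 L ÷ 1000 = 6.71 g
L-cysteine hydrochloride: 0.829 g/L × 0.502 L = 0.416158 g = 416.16 mg
glycerol: 31.5 g/L × 0.502 L = 15.81 g

sucrose 13.04 g; Tricine 6.71 g; L-cysteine hydrochloride 416.16 mg; glycerol 15.81 g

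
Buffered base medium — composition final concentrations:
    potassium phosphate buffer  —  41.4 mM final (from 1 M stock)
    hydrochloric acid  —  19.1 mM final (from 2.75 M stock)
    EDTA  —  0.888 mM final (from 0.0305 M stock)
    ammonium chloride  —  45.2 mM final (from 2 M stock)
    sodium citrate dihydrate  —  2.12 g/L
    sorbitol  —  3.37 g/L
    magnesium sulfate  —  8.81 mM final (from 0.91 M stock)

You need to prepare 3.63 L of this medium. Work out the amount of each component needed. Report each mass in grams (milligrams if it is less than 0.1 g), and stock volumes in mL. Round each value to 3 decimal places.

Working volume: 3.63 L.
potassium phosphate buffer: V = C2·V2/C1 = 41.4 mM × 3630 mL ÷ 1000 mM = 150.282 mL
hydrochloric acid: C1V1 = C2V2 → 19.1 mM × 3630 mL ÷ 2750 mM = 25.212 mL
EDTA: C1V1 = C2V2 → 0.888 mM × 3630 mL ÷ 30.5 mM = 105.687 mL
ammonium chloride: V = C2·V2/C1 = 45.2 mM × 3630 mL ÷ 2000 mM = 82.038 mL
sodium citrate dihydrate: 2.12 g/L × 3.63 L = 7.696 g
sorbitol: 3.37 g/L × 3.63 L = 12.233 g
magnesium sulfate: C1V1 = C2V2 → 8.81 mM × 3630 mL ÷ 910 mM = 35.143 mL

potassium phosphate buffer 150.282 mL; hydrochloric acid 25.212 mL; EDTA 105.687 mL; ammonium chloride 82.038 mL; sodium citrate dihydrate 7.696 g; sorbitol 12.233 g; magnesium sulfate 35.143 mL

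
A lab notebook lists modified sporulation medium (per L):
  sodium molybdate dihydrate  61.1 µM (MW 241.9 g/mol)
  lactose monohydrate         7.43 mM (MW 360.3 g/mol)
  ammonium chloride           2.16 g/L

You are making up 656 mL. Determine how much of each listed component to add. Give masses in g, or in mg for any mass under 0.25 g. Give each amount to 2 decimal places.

sodium molybdate dihydrate 9.70 mg; lactose monohydrate 1.76 g; ammonium chloride 1.42 g

Working volume: 656 mL = 0.656 L.
sodium molybdate dihydrate: 61.1 µmol/L × 241.9 g/mol × 0.656 L ÷ 1000 = 9.70 mg
lactose monohydrate: 7.43 mmol/L × 360.3 g/mol × 0.656 L ÷ 1000 = 1.76 g
ammonium chloride: 2.16 g/L × 0.656 L = 1.42 g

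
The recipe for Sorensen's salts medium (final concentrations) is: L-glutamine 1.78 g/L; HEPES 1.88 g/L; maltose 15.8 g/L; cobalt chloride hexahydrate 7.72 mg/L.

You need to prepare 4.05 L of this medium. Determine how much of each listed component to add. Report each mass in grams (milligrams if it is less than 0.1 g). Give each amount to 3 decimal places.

L-glutamine 7.209 g; HEPES 7.614 g; maltose 63.990 g; cobalt chloride hexahydrate 31.266 mg

Working volume: 4.05 L.
L-glutamine: 1.78 g/L × 4.05 L = 7.209 g
HEPES: 1.88 g/L × 4.05 L = 7.614 g
maltose: 15.8 g/L × 4.05 L = 63.990 g
cobalt chloride hexahydrate: 7.72 mg/L × 4.05 L = 31.266 mg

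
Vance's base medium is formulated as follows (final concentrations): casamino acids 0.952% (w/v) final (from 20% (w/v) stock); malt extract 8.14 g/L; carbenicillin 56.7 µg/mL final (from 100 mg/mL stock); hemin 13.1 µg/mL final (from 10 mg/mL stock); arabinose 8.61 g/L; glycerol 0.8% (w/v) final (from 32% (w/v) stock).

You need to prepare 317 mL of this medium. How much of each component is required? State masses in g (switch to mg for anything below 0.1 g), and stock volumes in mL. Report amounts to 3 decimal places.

casamino acids 15.089 mL; malt extract 2.580 g; carbenicillin 0.180 mL; hemin 0.415 mL; arabinose 2.729 g; glycerol 7.925 mL

Target volume = 317 mL = 0.317 L.
casamino acids: C1V1 = C2V2 → 0.952% ÷ 20% × 317 mL = 15.089 mL
malt extract: 8.14 g/L × 0.317 L = 2.580 g
carbenicillin: C1V1 = C2V2 → 56.7 µg/mL × 317 mL ÷ 100000 µg/mL = 0.180 mL
hemin: dilute stock: 13.1 µg/mL × 317 mL ÷ 10000 µg/mL = 0.415 mL
arabinose: 8.61 g/L × 0.317 L = 2.729 g
glycerol: V = C2·V2/C1 = 0.8% ÷ 32% × 317 mL = 7.925 mL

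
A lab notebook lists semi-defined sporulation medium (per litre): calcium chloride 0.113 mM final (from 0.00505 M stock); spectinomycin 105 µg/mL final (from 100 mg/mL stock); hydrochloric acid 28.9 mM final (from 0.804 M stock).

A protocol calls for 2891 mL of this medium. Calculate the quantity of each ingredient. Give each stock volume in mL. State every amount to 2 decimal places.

calcium chloride 64.69 mL; spectinomycin 3.04 mL; hydrochloric acid 103.92 mL

Target volume = 2891 mL = 2.891 L.
calcium chloride: V = C2·V2/C1 = 0.113 mM × 2891 mL ÷ 5.05 mM = 64.69 mL
spectinomycin: C1V1 = C2V2 → 105 µg/mL × 2891 mL ÷ 100000 µg/mL = 3.04 mL
hydrochloric acid: dilute stock: 28.9 mM × 2891 mL ÷ 804 mM = 103.92 mL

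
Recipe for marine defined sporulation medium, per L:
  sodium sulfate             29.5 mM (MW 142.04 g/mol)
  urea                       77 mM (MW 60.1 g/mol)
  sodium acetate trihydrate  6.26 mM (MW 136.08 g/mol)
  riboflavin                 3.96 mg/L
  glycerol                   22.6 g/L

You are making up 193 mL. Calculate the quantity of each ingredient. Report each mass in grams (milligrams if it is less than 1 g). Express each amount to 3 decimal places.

sodium sulfate 808.705 mg; urea 893.146 mg; sodium acetate trihydrate 164.409 mg; riboflavin 0.764 mg; glycerol 4.362 g

Working volume: 193 mL = 0.193 L.
sodium sulfate: 29.5 mmol/L × 142.04 mg/mmol × 0.193 L = 808.705 mg
urea: 77 mmol/L × 60.1 mg/mmol × 0.193 L = 893.146 mg
sodium acetate trihydrate: 6.26 mmol/L × 136.08 mg/mmol × 0.193 L = 164.409 mg
riboflavin: 3.96 mg/L × 0.193 L = 0.764 mg
glycerol: 22.6 g/L × 0.193 L = 4.362 g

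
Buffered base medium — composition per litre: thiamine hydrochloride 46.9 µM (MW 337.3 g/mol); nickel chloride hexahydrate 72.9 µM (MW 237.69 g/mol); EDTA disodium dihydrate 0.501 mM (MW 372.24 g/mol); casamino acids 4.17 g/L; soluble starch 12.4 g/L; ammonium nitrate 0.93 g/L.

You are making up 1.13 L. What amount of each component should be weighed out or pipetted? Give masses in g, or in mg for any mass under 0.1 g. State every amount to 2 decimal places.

Scale factor relative to 1 L: 1.13.
thiamine hydrochloride: 46.9 µmol/L × 337.3 g/mol × 1.13 L ÷ 1000 = 17.88 mg
nickel chloride hexahydrate: 72.9 µmol/L × 237.69 g/mol × 1.13 L ÷ 1000 = 19.58 mg
EDTA disodium dihydrate: 0.501 mmol/L × 372.24 g/mol × 1.13 L ÷ 1000 = 0.21 g
casamino acids: 4.17 g/L × 1.13 L = 4.71 g
soluble starch: 12.4 g/L × 1.13 L = 14.01 g
ammonium nitrate: 0.93 g/L × 1.13 L = 1.05 g

thiamine hydrochloride 17.88 mg; nickel chloride hexahydrate 19.58 mg; EDTA disodium dihydrate 0.21 g; casamino acids 4.71 g; soluble starch 14.01 g; ammonium nitrate 1.05 g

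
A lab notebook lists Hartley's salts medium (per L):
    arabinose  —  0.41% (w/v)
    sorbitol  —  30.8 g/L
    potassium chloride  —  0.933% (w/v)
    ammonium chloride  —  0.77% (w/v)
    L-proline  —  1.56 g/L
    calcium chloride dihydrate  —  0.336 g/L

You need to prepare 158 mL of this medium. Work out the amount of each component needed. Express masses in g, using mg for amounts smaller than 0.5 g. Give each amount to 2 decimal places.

arabinose 0.65 g; sorbitol 4.87 g; potassium chloride 1.47 g; ammonium chloride 1.22 g; L-proline 246.48 mg; calcium chloride dihydrate 53.09 mg

Scale factor relative to 1 L: 0.158.
arabinose: 0.41% w/v = 4.1 g/L → 4.1 × 0.158 L = 0.65 g
sorbitol: 30.8 g/L × 0.158 L = 4.87 g
potassium chloride: 0.933 g per 100 mL × 158 mL ÷ 100 = 1.47 g
ammonium chloride: 0.77% w/v = 7.7 g/L → 7.7 × 0.158 L = 1.22 g
L-proline: 1.56 g/L × 0.158 L = 0.24648 g = 246.48 mg
calcium chloride dihydrate: 0.336 g/L × 0.158 L = 0.053088 g = 53.09 mg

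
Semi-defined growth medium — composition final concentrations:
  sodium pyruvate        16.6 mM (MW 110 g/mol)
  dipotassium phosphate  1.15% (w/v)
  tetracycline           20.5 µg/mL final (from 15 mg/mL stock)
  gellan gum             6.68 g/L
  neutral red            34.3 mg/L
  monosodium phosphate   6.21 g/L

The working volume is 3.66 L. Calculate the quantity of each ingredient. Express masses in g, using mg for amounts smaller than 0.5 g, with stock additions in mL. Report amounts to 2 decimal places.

Scale factor relative to 1 L: 3.66.
sodium pyruvate: 16.6 mmol/L × 110 g/mol × 3.66 L ÷ 1000 = 6.68 g
dipotassium phosphate: 1.15 g per 100 mL × 3660 mL ÷ 100 = 42.09 g
tetracycline: dilute stock: 20.5 µg/mL × 3660 mL ÷ 15000 µg/mL = 5.00 mL
gellan gum: 6.68 g/L × 3.66 L = 24.45 g
neutral red: 34.3 mg/L × 3.66 L = 125.54 mg
monosodium phosphate: 6.21 g/L × 3.66 L = 22.73 g

sodium pyruvate 6.68 g; dipotassium phosphate 42.09 g; tetracycline 5.00 mL; gellan gum 24.45 g; neutral red 125.54 mg; monosodium phosphate 22.73 g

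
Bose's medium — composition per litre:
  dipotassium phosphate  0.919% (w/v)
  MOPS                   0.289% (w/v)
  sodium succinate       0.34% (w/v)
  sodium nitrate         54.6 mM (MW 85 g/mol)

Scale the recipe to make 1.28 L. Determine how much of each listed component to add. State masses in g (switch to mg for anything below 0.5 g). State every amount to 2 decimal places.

Scale factor relative to 1 L: 1.28.
dipotassium phosphate: 0.919% w/v = 9.19 g/L → 9.19 × 1.28 L = 11.76 g
MOPS: 0.289% w/v = 2.89 g/L → 2.89 × 1.28 L = 3.70 g
sodium succinate: 0.34 g per 100 mL × 1280 mL ÷ 100 = 4.35 g
sodium nitrate: 54.6 mmol/L × 85 g/mol × 1.28 L ÷ 1000 = 5.94 g

dipotassium phosphate 11.76 g; MOPS 3.70 g; sodium succinate 4.35 g; sodium nitrate 5.94 g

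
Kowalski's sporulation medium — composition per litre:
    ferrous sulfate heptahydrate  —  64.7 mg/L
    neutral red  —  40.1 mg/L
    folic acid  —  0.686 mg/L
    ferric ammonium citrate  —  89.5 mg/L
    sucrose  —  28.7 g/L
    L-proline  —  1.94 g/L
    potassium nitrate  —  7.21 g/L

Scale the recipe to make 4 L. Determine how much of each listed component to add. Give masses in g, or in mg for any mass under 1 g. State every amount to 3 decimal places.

ferrous sulfate heptahydrate 258.800 mg; neutral red 160.400 mg; folic acid 2.744 mg; ferric ammonium citrate 358.000 mg; sucrose 114.800 g; L-proline 7.760 g; potassium nitrate 28.840 g

Scale factor relative to 1 L: 4.
ferrous sulfate heptahydrate: 64.7 mg/L × 4 L = 258.800 mg
neutral red: 40.1 mg/L × 4 L = 160.400 mg
folic acid: 0.686 mg/L × 4 L = 2.744 mg
ferric ammonium citrate: 89.5 mg/L × 4 L = 358.000 mg
sucrose: 28.7 g/L × 4 L = 114.800 g
L-proline: 1.94 g/L × 4 L = 7.760 g
potassium nitrate: 7.21 g/L × 4 L = 28.840 g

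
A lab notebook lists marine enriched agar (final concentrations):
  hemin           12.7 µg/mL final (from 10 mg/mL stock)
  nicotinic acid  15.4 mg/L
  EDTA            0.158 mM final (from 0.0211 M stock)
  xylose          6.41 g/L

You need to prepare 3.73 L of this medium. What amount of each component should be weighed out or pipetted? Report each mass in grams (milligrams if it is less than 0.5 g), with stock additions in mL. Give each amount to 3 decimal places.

hemin 4.737 mL; nicotinic acid 57.442 mg; EDTA 27.931 mL; xylose 23.909 g

Scale factor relative to 1 L: 3.73.
hemin: V = C2·V2/C1 = 12.7 µg/mL × 3730 mL ÷ 10000 µg/mL = 4.737 mL
nicotinic acid: 15.4 mg/L × 3.73 L = 57.442 mg
EDTA: dilute stock: 0.158 mM × 3730 mL ÷ 21.1 mM = 27.931 mL
xylose: 6.41 g/L × 3.73 L = 23.909 g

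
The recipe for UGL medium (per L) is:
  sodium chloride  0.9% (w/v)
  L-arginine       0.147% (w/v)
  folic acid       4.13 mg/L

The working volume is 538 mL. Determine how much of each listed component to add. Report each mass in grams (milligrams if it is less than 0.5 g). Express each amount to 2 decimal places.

sodium chloride 4.84 g; L-arginine 0.79 g; folic acid 2.22 mg

Target volume = 538 mL = 0.538 L.
sodium chloride: 0.9% w/v = 9 g/L → 9 × 0.538 L = 4.84 g
L-arginine: 0.147% w/v = 1.47 g/L → 1.47 × 0.538 L = 0.79 g
folic acid: 4.13 mg/L × 0.538 L = 2.22 mg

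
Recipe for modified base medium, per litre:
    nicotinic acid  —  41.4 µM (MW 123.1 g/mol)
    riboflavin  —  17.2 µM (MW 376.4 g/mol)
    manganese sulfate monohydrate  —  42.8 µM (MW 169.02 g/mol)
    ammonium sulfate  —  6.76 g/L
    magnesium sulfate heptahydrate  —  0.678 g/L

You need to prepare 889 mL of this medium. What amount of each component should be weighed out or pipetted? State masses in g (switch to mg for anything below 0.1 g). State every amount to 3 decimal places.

Working volume: 889 mL = 0.889 L.
nicotinic acid: 41.4 µmol/L × 123.1 g/mol × 0.889 L ÷ 1000 = 4.531 mg
riboflavin: 17.2 µmol/L × 376.4 g/mol × 0.889 L ÷ 1000 = 5.755 mg
manganese sulfate monohydrate: 42.8 µmol/L × 169.02 g/mol × 0.889 L ÷ 1000 = 6.431 mg
ammonium sulfate: 6.76 g/L × 0.889 L = 6.010 g
magnesium sulfate heptahydrate: 0.678 g/L × 0.889 L = 0.603 g

nicotinic acid 4.531 mg; riboflavin 5.755 mg; manganese sulfate monohydrate 6.431 mg; ammonium sulfate 6.010 g; magnesium sulfate heptahydrate 0.603 g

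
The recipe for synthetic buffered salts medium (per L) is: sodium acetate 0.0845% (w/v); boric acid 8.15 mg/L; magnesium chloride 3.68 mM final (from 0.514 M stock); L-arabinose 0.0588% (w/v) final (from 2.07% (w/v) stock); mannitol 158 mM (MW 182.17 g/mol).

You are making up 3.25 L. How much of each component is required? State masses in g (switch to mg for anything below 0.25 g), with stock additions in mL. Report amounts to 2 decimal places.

Scale factor relative to 1 L: 3.25.
sodium acetate: 0.0845% w/v = 0.845 g/L → 0.845 × 3.25 L = 2.75 g
boric acid: 8.15 mg/L × 3.25 L = 26.49 mg
magnesium chloride: V = C2·V2/C1 = 3.68 mM × 3250 mL ÷ 514 mM = 23.27 mL
L-arabinose: dilute stock: 0.0588% ÷ 2.07% × 3250 mL = 92.32 mL
mannitol: 158 mmol/L × 182.17 g/mol × 3.25 L ÷ 1000 = 93.54 g

sodium acetate 2.75 g; boric acid 26.49 mg; magnesium chloride 23.27 mL; L-arabinose 92.32 mL; mannitol 93.54 g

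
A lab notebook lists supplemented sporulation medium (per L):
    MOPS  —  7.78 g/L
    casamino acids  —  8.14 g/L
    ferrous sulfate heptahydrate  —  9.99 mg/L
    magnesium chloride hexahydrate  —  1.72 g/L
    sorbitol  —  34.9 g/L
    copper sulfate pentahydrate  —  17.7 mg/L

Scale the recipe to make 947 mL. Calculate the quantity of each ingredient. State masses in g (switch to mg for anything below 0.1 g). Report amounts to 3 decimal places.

Working volume: 947 mL = 0.947 L.
MOPS: 7.78 g/L × 0.947 L = 7.368 g
casamino acids: 8.14 g/L × 0.947 L = 7.709 g
ferrous sulfate heptahydrate: 9.99 mg/L × 0.947 L = 9.461 mg
magnesium chloride hexahydrate: 1.72 g/L × 0.947 L = 1.629 g
sorbitol: 34.9 g/L × 0.947 L = 33.050 g
copper sulfate pentahydrate: 17.7 mg/L × 0.947 L = 16.762 mg

MOPS 7.368 g; casamino acids 7.709 g; ferrous sulfate heptahydrate 9.461 mg; magnesium chloride hexahydrate 1.629 g; sorbitol 33.050 g; copper sulfate pentahydrate 16.762 mg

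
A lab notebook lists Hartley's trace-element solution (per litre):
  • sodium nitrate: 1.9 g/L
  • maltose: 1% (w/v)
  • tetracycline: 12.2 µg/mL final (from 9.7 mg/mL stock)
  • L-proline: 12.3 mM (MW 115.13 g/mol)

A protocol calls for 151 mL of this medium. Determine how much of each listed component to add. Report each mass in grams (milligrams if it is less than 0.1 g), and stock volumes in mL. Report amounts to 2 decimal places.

Scale factor relative to 1 L: 0.151.
sodium nitrate: 1.9 g/L × 0.151 L = 0.29 g
maltose: 1% w/v = 10 g/L → 10 × 0.151 L = 1.51 g
tetracycline: C1V1 = C2V2 → 12.2 µg/mL × 151 mL ÷ 9700 µg/mL = 0.19 mL
L-proline: 12.3 mmol/L × 115.13 g/mol × 0.151 L ÷ 1000 = 0.21 g

sodium nitrate 0.29 g; maltose 1.51 g; tetracycline 0.19 mL; L-proline 0.21 g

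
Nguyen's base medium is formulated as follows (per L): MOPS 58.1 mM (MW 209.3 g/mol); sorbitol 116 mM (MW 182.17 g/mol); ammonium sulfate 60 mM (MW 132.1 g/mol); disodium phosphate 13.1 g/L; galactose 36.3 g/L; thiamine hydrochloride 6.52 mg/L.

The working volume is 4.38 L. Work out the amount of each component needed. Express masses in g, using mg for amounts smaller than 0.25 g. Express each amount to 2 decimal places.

MOPS 53.26 g; sorbitol 92.56 g; ammonium sulfate 34.72 g; disodium phosphate 57.38 g; galactose 158.99 g; thiamine hydrochloride 28.56 mg

Working volume: 4.38 L.
MOPS: 58.1 mmol/L × 209.3 g/mol × 4.38 L ÷ 1000 = 53.26 g
sorbitol: 116 mmol/L × 182.17 g/mol × 4.38 L ÷ 1000 = 92.56 g
ammonium sulfate: 60 mmol/L × 132.1 g/mol × 4.38 L ÷ 1000 = 34.72 g
disodium phosphate: 13.1 g/L × 4.38 L = 57.38 g
galactose: 36.3 g/L × 4.38 L = 158.99 g
thiamine hydrochloride: 6.52 mg/L × 4.38 L = 28.56 mg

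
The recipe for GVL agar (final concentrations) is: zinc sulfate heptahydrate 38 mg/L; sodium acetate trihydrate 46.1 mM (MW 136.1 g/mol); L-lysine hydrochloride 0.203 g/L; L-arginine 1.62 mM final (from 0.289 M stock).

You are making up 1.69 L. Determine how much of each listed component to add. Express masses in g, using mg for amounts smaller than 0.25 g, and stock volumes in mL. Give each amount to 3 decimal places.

zinc sulfate heptahydrate 64.220 mg; sodium acetate trihydrate 10.603 g; L-lysine hydrochloride 0.343 g; L-arginine 9.473 mL

Scale factor relative to 1 L: 1.69.
zinc sulfate heptahydrate: 38 mg/L × 1.69 L = 64.220 mg
sodium acetate trihydrate: 46.1 mmol/L × 136.1 g/mol × 1.69 L ÷ 1000 = 10.603 g
L-lysine hydrochloride: 0.203 g/L × 1.69 L = 0.343 g
L-arginine: dilute stock: 1.62 mM × 1690 mL ÷ 289 mM = 9.473 mL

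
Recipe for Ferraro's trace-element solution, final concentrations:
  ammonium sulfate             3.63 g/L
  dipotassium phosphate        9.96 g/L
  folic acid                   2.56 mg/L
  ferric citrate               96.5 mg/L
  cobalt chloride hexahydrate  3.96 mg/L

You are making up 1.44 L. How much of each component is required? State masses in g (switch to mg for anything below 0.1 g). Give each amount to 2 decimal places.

Scale factor relative to 1 L: 1.44.
ammonium sulfate: 3.63 g/L × 1.44 L = 5.23 g
dipotassium phosphate: 9.96 g/L × 1.44 L = 14.34 g
folic acid: 2.56 mg/L × 1.44 L = 3.69 mg
ferric citrate: 96.5 mg/L × 1.44 L = 138.96 mg = 0.14 g
cobalt chloride hexahydrate: 3.96 mg/L × 1.44 L = 5.70 mg

ammonium sulfate 5.23 g; dipotassium phosphate 14.34 g; folic acid 3.69 mg; ferric citrate 0.14 g; cobalt chloride hexahydrate 5.70 mg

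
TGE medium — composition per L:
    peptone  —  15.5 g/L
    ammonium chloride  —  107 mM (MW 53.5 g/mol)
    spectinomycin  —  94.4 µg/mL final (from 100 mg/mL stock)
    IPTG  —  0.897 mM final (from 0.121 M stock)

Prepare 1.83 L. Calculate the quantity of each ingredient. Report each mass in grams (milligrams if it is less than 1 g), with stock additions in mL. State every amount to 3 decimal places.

peptone 28.365 g; ammonium chloride 10.476 g; spectinomycin 1.728 mL; IPTG 13.566 mL

Scale factor relative to 1 L: 1.83.
peptone: 15.5 g/L × 1.83 L = 28.365 g
ammonium chloride: 107 mmol/L × 53.5 g/mol × 1.83 L ÷ 1000 = 10.476 g
spectinomycin: C1V1 = C2V2 → 94.4 µg/mL × 1830 mL ÷ 100000 µg/mL = 1.728 mL
IPTG: dilute stock: 0.897 mM × 1830 mL ÷ 121 mM = 13.566 mL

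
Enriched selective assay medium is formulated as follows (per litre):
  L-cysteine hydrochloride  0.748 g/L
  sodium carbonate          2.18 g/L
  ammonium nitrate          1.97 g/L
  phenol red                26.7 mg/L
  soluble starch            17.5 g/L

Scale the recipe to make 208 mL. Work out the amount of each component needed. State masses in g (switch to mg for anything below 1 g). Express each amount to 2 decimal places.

Target volume = 208 mL = 0.208 L.
L-cysteine hydrochloride: 0.748 g/L × 0.208 L = 0.155584 g = 155.58 mg
sodium carbonate: 2.18 g/L × 0.208 L = 0.45344 g = 453.44 mg
ammonium nitrate: 1.97 g/L × 0.208 L = 0.40976 g = 409.76 mg
phenol red: 26.7 mg/L × 0.208 L = 5.55 mg
soluble starch: 17.5 g/L × 0.208 L = 3.64 g

L-cysteine hydrochloride 155.58 mg; sodium carbonate 453.44 mg; ammonium nitrate 409.76 mg; phenol red 5.55 mg; soluble starch 3.64 g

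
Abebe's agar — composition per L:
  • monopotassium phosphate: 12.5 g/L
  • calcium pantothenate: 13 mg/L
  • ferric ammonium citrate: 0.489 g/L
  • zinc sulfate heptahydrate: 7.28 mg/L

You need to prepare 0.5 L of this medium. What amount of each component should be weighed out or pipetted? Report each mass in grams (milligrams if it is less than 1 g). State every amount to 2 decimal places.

Working volume: 0.5 L.
monopotassium phosphate: 12.5 g/L × 0.5 L = 6.25 g
calcium pantothenate: 13 mg/L × 0.5 L = 6.50 mg
ferric ammonium citrate: 0.489 g/L × 0.5 L = 0.2445 g = 244.50 mg
zinc sulfate heptahydrate: 7.28 mg/L × 0.5 L = 3.64 mg

monopotassium phosphate 6.25 g; calcium pantothenate 6.50 mg; ferric ammonium citrate 244.50 mg; zinc sulfate heptahydrate 3.64 mg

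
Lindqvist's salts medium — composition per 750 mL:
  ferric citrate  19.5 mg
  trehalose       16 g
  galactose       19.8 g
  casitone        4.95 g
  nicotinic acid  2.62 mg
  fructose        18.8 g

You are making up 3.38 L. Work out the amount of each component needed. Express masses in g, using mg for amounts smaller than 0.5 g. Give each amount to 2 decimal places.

Ratio of target to recipe volume: 3380 / 750 = 4.50667.
ferric citrate: 19.5 mg × (3380 mL / 750 mL) = 87.88 mg
trehalose: 16 g × (3380 mL / 750 mL) = 72.11 g
galactose: 19.8 g × (3380 mL / 750 mL) = 89.23 g
casitone: 4.95 g × (3380 mL / 750 mL) = 22.31 g
nicotinic acid: 2.62 mg × (3380 mL / 750 mL) = 11.81 mg
fructose: 18.8 g × (3380 mL / 750 mL) = 84.73 g

ferric citrate 87.88 mg; trehalose 72.11 g; galactose 89.23 g; casitone 22.31 g; nicotinic acid 11.81 mg; fructose 84.73 g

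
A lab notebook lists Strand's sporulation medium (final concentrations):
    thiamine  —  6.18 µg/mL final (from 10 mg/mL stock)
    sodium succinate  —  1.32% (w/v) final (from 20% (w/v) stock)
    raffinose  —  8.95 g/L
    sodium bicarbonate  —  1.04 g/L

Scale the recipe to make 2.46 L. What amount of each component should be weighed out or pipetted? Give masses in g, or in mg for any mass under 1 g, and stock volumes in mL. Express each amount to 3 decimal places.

Scale factor relative to 1 L: 2.46.
thiamine: C1V1 = C2V2 → 6.18 µg/mL × 2460 mL ÷ 10000 µg/mL = 1.520 mL
sodium succinate: dilute stock: 1.32% ÷ 20% × 2460 mL = 162.360 mL
raffinose: 8.95 g/L × 2.46 L = 22.017 g
sodium bicarbonate: 1.04 g/L × 2.46 L = 2.558 g

thiamine 1.520 mL; sodium succinate 162.360 mL; raffinose 22.017 g; sodium bicarbonate 2.558 g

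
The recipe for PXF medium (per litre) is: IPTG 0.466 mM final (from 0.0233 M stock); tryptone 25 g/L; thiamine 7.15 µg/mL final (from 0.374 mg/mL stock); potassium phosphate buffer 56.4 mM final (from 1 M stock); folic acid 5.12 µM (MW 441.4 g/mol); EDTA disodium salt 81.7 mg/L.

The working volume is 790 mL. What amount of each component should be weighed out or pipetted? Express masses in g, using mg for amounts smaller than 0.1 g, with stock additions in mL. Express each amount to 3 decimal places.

Working volume: 790 mL = 0.79 L.
IPTG: V = C2·V2/C1 = 0.466 mM × 790 mL ÷ 23.3 mM = 15.800 mL
tryptone: 25 g/L × 0.79 L = 19.750 g
thiamine: C1V1 = C2V2 → 7.15 µg/mL × 790 mL ÷ 374 µg/mL = 15.103 mL
potassium phosphate buffer: C1V1 = C2V2 → 56.4 mM × 790 mL ÷ 1000 mM = 44.556 mL
folic acid: 5.12 µmol/L × 441.4 g/mol × 0.79 L ÷ 1000 = 1.785 mg
EDTA disodium salt: 81.7 mg/L × 0.79 L = 64.543 mg

IPTG 15.800 mL; tryptone 19.750 g; thiamine 15.103 mL; potassium phosphate buffer 44.556 mL; folic acid 1.785 mg; EDTA disodium salt 64.543 mg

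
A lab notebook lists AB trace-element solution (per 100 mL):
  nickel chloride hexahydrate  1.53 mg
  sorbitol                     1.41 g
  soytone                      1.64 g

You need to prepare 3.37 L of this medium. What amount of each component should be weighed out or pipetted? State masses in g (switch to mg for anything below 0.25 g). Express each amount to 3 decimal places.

Scale factor = 3370 mL / 100 mL = 33.7.
nickel chloride hexahydrate: 1.53 mg × (3370 mL / 100 mL) = 51.561 mg
sorbitol: 1.41 g × (3370 mL / 100 mL) = 47.517 g
soytone: 1.64 g × (3370 mL / 100 mL) = 55.268 g

nickel chloride hexahydrate 51.561 mg; sorbitol 47.517 g; soytone 55.268 g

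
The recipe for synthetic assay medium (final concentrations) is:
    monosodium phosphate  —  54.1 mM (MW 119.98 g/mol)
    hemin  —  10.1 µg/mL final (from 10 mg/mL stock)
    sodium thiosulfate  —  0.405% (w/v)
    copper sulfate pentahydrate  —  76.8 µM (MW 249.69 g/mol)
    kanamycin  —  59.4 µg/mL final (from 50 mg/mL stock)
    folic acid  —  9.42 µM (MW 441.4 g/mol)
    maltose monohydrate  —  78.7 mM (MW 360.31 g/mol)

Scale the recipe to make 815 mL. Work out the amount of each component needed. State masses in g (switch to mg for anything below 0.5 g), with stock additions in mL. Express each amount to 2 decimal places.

Target volume = 815 mL = 0.815 L.
monosodium phosphate: 54.1 mmol/L × 119.98 g/mol × 0.815 L ÷ 1000 = 5.29 g
hemin: C1V1 = C2V2 → 10.1 µg/mL × 815 mL ÷ 10000 µg/mL = 0.82 mL
sodium thiosulfate: 0.405% w/v = 4.05 g/L → 4.05 × 0.815 L = 3.30 g
copper sulfate pentahydrate: 76.8 µmol/L × 249.69 g/mol × 0.815 L ÷ 1000 = 15.63 mg
kanamycin: dilute stock: 59.4 µg/mL × 815 mL ÷ 50000 µg/mL = 0.97 mL
folic acid: 9.42 µmol/L × 441.4 g/mol × 0.815 L ÷ 1000 = 3.39 mg
maltose monohydrate: 78.7 mmol/L × 360.31 g/mol × 0.815 L ÷ 1000 = 23.11 g

monosodium phosphate 5.29 g; hemin 0.82 mL; sodium thiosulfate 3.30 g; copper sulfate pentahydrate 15.63 mg; kanamycin 0.97 mL; folic acid 3.39 mg; maltose monohydrate 23.11 g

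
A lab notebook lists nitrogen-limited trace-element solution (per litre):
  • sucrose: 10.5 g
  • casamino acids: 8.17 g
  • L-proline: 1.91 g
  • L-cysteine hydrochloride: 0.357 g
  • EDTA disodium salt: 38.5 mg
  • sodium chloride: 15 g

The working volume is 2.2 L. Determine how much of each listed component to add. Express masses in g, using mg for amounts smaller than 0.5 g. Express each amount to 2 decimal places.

Scale factor = 2200 mL / 1000 mL = 2.2.
sucrose: 10.5 g × (2200 mL / 1000 mL) = 23.10 g
casamino acids: 8.17 g × (2200 mL / 1000 mL) = 17.97 g
L-proline: 1.91 g × (2200 mL / 1000 mL) = 4.20 g
L-cysteine hydrochloride: 0.357 g × (2200 mL / 1000 mL) = 0.79 g
EDTA disodium salt: 38.5 mg × (2200 mL / 1000 mL) = 84.70 mg
sodium chloride: 15 g × (2200 mL / 1000 mL) = 33.00 g

sucrose 23.10 g; casamino acids 17.97 g; L-proline 4.20 g; L-cysteine hydrochloride 0.79 g; EDTA disodium salt 84.70 mg; sodium chloride 33.00 g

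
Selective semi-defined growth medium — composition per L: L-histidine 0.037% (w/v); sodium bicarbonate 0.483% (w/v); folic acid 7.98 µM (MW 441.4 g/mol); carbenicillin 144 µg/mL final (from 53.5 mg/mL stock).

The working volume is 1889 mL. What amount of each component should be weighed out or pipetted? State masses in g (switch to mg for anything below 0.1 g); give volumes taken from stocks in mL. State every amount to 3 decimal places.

Working volume: 1889 mL = 1.889 L.
L-histidine: 0.037% w/v = 0.37 g/L → 0.37 × 1.889 L = 0.699 g
sodium bicarbonate: 0.483 g per 100 mL × 1889 mL ÷ 100 = 9.124 g
folic acid: 7.98 µmol/L × 441.4 g/mol × 1.889 L ÷ 1000 = 6.654 mg
carbenicillin: V = C2·V2/C1 = 144 µg/mL × 1889 mL ÷ 53500 µg/mL = 5.084 mL

L-histidine 0.699 g; sodium bicarbonate 9.124 g; folic acid 6.654 mg; carbenicillin 5.084 mL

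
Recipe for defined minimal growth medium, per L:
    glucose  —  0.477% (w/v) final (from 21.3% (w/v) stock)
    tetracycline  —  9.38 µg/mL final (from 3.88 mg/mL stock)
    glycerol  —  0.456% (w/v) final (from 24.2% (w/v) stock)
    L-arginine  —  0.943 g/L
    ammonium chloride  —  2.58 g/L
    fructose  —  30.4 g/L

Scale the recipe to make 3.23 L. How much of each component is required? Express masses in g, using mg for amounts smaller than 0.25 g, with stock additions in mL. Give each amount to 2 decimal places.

Scale factor relative to 1 L: 3.23.
glucose: dilute stock: 0.477% ÷ 21.3% × 3230 mL = 72.33 mL
tetracycline: dilute stock: 9.38 µg/mL × 3230 mL ÷ 3880 µg/mL = 7.81 mL
glycerol: V = C2·V2/C1 = 0.456% ÷ 24.2% × 3230 mL = 60.86 mL
L-arginine: 0.943 g/L × 3.23 L = 3.05 g
ammonium chloride: 2.58 g/L × 3.23 L = 8.33 g
fructose: 30.4 g/L × 3.23 L = 98.19 g

glucose 72.33 mL; tetracycline 7.81 mL; glycerol 60.86 mL; L-arginine 3.05 g; ammonium chloride 8.33 g; fructose 98.19 g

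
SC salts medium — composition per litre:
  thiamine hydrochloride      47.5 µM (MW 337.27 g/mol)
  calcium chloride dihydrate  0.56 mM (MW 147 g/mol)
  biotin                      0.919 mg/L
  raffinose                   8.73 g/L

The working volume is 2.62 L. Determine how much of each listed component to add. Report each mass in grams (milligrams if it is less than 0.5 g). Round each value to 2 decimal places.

Working volume: 2.62 L.
thiamine hydrochloride: 47.5 µmol/L × 337.27 g/mol × 2.62 L ÷ 1000 = 41.97 mg
calcium chloride dihydrate: 0.56 mmol/L × 147 mg/mmol × 2.62 L = 215.68 mg
biotin: 0.919 mg/L × 2.62 L = 2.41 mg
raffinose: 8.73 g/L × 2.62 L = 22.87 g

thiamine hydrochloride 41.97 mg; calcium chloride dihydrate 215.68 mg; biotin 2.41 mg; raffinose 22.87 g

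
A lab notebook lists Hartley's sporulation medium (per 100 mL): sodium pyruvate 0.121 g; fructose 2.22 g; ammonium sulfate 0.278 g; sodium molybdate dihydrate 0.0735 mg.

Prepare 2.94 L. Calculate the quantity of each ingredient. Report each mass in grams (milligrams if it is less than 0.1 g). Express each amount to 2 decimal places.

Ratio of target to recipe volume: 2940 / 100 = 29.4.
sodium pyruvate: 0.121 g × (2940 mL / 100 mL) = 3.56 g
fructose: 2.22 g × (2940 mL / 100 mL) = 65.27 g
ammonium sulfate: 0.278 g × (2940 mL / 100 mL) = 8.17 g
sodium molybdate dihydrate: 0.0735 mg × (2940 mL / 100 mL) = 2.16 mg

sodium pyruvate 3.56 g; fructose 65.27 g; ammonium sulfate 8.17 g; sodium molybdate dihydrate 2.16 mg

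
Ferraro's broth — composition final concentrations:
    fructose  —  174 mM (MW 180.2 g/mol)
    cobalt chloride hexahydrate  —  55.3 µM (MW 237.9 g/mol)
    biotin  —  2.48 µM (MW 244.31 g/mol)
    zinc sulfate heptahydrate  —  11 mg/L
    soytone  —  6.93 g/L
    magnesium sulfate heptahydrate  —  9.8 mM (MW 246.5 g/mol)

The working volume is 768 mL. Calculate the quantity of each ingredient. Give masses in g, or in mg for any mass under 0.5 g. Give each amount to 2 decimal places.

Scale factor relative to 1 L: 0.768.
fructose: 174 mmol/L × 180.2 g/mol × 0.768 L ÷ 1000 = 24.08 g
cobalt chloride hexahydrate: 55.3 µmol/L × 237.9 g/mol × 0.768 L ÷ 1000 = 10.10 mg
biotin: 2.48 µmol/L × 244.31 g/mol × 0.768 L ÷ 1000 = 0.47 mg
zinc sulfate heptahydrate: 11 mg/L × 0.768 L = 8.45 mg
soytone: 6.93 g/L × 0.768 L = 5.32 g
magnesium sulfate heptahydrate: 9.8 mmol/L × 246.5 g/mol × 0.768 L ÷ 1000 = 1.86 g

fructose 24.08 g; cobalt chloride hexahydrate 10.10 mg; biotin 0.47 mg; zinc sulfate heptahydrate 8.45 mg; soytone 5.32 g; magnesium sulfate heptahydrate 1.86 g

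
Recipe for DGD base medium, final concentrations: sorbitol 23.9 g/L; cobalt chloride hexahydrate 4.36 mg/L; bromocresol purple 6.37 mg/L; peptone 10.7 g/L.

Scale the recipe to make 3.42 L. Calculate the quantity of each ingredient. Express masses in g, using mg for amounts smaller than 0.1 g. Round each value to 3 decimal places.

Scale factor relative to 1 L: 3.42.
sorbitol: 23.9 g/L × 3.42 L = 81.738 g
cobalt chloride hexahydrate: 4.36 mg/L × 3.42 L = 14.911 mg
bromocresol purple: 6.37 mg/L × 3.42 L = 21.785 mg
peptone: 10.7 g/L × 3.42 L = 36.594 g

sorbitol 81.738 g; cobalt chloride hexahydrate 14.911 mg; bromocresol purple 21.785 mg; peptone 36.594 g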